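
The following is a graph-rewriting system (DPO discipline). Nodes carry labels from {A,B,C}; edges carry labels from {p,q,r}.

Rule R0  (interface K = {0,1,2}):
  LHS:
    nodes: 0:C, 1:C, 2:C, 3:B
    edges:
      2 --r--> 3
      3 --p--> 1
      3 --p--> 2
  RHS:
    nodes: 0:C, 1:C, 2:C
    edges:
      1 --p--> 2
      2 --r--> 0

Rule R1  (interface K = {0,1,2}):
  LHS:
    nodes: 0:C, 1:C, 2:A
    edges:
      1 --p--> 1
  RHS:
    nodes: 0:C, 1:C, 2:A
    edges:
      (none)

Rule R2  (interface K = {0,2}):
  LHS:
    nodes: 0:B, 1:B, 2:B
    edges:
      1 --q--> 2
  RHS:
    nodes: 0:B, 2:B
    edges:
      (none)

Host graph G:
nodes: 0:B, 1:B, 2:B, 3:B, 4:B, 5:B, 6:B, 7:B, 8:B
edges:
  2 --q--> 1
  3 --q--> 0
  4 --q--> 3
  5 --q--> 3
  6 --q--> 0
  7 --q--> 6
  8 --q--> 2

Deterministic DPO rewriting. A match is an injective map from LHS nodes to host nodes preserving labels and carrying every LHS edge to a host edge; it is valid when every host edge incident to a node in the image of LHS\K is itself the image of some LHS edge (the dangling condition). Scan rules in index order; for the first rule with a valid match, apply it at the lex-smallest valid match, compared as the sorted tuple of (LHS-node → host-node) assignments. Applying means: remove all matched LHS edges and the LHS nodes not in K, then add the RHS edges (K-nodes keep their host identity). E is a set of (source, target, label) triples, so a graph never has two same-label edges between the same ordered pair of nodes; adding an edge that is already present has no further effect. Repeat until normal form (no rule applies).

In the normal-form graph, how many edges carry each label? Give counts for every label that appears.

[0] host  ⇒  9 nodes, 7 edges  {2-q->1 3-q->0 4-q->3 5-q->3 6-q->0 7-q->6 8-q->2}
[1] R2 @ {0↦0, 1↦4, 2↦3}  ⇒  8 nodes, 6 edges  {2-q->1 3-q->0 5-q->3 6-q->0 7-q->6 8-q->2}
[2] R2 @ {0↦0, 1↦5, 2↦3}  ⇒  7 nodes, 5 edges  {2-q->1 3-q->0 6-q->0 7-q->6 8-q->2}
[3] R2 @ {0↦0, 1↦7, 2↦6}  ⇒  6 nodes, 4 edges  {2-q->1 3-q->0 6-q->0 8-q->2}
[4] R2 @ {0↦0, 1↦8, 2↦2}  ⇒  5 nodes, 3 edges  {2-q->1 3-q->0 6-q->0}
[5] R2 @ {0↦0, 1↦2, 2↦1}  ⇒  4 nodes, 2 edges  {3-q->0 6-q->0}
[6] R2 @ {0↦1, 1↦3, 2↦0}  ⇒  3 nodes, 1 edges  {6-q->0}
[7] R2 @ {0↦1, 1↦6, 2↦0}  ⇒  2 nodes, 0 edges  {∅}
normal form: no rule applies after step 7
NF edges: []

Answer: (no edges)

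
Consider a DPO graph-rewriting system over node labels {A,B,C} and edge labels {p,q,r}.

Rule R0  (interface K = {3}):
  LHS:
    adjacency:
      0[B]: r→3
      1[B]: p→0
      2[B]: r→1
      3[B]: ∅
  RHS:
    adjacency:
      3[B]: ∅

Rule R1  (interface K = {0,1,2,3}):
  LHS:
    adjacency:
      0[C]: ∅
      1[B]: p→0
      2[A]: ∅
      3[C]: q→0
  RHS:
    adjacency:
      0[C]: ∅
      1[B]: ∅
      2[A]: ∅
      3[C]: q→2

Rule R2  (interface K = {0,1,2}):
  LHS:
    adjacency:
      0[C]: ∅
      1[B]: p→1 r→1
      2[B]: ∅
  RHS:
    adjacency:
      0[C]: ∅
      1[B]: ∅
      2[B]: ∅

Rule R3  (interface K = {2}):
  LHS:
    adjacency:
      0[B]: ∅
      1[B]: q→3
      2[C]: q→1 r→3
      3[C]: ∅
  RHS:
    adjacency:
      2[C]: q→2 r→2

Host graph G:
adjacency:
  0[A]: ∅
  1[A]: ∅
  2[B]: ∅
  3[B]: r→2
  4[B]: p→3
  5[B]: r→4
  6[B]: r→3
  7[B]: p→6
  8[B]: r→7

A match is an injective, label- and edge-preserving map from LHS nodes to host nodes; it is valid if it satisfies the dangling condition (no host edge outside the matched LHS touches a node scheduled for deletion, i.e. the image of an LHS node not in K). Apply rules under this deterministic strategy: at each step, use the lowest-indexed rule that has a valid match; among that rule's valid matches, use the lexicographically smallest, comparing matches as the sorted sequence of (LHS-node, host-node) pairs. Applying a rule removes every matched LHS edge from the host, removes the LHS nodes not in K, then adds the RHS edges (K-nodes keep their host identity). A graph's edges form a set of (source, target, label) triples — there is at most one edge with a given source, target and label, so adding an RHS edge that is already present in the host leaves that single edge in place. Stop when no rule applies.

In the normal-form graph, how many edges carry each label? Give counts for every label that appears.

Answer: (no edges)

Derivation:
start.  V:9 E:6  edges: 3-r->2 4-p->3 5-r->4 6-r->3 7-p->6 8-r->7
1. fire R0 via {0↦6, 1↦7, 2↦8, 3↦3}  →  V:6 E:3  edges: 3-r->2 4-p->3 5-r->4
2. fire R0 via {0↦3, 1↦4, 2↦5, 3↦2}  →  V:3 E:0  edges: ∅
final graph: no rule applies after step 2
NF edges: []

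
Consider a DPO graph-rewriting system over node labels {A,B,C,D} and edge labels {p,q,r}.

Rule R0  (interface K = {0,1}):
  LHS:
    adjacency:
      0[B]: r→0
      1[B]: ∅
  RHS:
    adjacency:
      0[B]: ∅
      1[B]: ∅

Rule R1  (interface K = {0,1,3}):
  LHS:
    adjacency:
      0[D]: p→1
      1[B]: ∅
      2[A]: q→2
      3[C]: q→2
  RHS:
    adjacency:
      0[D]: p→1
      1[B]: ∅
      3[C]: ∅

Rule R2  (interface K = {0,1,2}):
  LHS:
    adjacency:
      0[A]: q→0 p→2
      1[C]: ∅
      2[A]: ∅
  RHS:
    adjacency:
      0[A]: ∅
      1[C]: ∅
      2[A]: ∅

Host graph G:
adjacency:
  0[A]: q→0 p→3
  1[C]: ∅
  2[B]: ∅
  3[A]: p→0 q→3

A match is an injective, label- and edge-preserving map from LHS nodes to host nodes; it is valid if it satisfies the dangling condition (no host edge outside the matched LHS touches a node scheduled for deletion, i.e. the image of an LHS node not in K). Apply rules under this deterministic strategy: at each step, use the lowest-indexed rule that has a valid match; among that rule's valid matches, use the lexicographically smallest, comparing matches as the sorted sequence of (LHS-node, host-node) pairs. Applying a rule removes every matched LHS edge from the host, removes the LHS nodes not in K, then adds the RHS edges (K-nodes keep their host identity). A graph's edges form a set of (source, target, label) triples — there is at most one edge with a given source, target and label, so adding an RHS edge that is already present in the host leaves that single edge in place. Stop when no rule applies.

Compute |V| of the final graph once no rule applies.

Answer: 4

Derivation:
start.  V:4 E:4  edges: 0-q->0 0-p->3 3-p->0 3-q->3
1. fire R2 via {0↦0, 1↦1, 2↦3}  →  V:4 E:2  edges: 3-p->0 3-q->3
2. fire R2 via {0↦3, 1↦1, 2↦0}  →  V:4 E:0  edges: ∅
final graph: no rule applies after step 2
NF nodes: {0:A, 1:C, 2:B, 3:A}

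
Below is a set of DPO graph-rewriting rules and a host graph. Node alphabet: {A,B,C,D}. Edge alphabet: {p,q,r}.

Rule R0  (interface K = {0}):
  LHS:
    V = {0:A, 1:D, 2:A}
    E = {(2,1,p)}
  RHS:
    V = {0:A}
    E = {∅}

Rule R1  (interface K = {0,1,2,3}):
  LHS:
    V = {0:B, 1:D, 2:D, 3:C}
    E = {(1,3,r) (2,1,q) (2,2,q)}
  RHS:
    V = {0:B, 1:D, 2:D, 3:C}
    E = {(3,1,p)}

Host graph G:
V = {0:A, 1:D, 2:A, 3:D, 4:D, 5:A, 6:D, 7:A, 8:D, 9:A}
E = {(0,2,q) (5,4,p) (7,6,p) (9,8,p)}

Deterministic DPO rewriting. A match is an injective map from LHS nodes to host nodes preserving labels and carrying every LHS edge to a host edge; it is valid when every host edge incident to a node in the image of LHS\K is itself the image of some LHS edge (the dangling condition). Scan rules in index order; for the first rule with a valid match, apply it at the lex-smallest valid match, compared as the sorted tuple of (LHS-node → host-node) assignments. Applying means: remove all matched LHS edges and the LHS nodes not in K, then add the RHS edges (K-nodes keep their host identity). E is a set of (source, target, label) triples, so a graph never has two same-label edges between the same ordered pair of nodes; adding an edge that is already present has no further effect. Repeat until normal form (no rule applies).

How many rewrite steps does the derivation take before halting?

Answer: 3

Steps:
start.  V:10 E:4  edges: 0-q->2 5-p->4 7-p->6 9-p->8
1. fire R0 via {0↦0, 1↦4, 2↦5}  →  V:8 E:3  edges: 0-q->2 7-p->6 9-p->8
2. fire R0 via {0↦0, 1↦6, 2↦7}  →  V:6 E:2  edges: 0-q->2 9-p->8
3. fire R0 via {0↦0, 1↦8, 2↦9}  →  V:4 E:1  edges: 0-q->2
final graph: no rule applies after step 3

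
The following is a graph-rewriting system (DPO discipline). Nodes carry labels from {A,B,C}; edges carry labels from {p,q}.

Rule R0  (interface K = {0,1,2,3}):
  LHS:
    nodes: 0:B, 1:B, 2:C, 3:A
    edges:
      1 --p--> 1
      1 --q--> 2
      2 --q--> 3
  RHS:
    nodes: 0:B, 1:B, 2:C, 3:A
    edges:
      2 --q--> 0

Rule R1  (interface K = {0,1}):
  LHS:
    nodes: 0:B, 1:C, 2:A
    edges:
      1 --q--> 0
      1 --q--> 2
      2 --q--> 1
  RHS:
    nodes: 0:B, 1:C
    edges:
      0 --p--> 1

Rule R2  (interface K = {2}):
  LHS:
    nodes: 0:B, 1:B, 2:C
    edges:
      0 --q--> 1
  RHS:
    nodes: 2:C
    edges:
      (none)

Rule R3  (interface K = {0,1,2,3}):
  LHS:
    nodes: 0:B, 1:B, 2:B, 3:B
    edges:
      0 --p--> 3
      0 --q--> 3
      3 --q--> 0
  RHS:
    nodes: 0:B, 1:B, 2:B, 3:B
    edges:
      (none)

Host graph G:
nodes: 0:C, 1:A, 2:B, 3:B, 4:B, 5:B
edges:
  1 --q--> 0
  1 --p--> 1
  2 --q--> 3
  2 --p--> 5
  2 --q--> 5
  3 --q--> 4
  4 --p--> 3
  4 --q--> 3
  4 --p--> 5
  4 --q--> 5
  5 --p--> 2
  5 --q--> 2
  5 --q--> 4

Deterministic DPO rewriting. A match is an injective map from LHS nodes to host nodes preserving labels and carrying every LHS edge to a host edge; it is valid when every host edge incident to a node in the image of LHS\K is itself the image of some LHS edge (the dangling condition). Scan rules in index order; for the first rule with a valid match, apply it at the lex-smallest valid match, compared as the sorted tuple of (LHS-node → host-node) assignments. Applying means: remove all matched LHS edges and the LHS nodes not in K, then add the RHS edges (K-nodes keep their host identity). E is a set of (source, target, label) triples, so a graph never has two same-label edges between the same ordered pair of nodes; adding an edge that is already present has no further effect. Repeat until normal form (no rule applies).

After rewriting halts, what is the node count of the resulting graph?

start.  V:6 E:13  edges: 1-q->0 1-p->1 2-q->3 2-p->5 2-q->5 3-q->4 4-p->3 4-q->3 4-p->5 4-q->5 5-p->2 5-q->2 5-q->4
1. fire R3 via {0↦2, 1↦3, 2↦4, 3↦5}  →  V:6 E:10  edges: 1-q->0 1-p->1 2-q->3 3-q->4 4-p->3 4-q->3 4-p->5 4-q->5 5-p->2 5-q->4
2. fire R3 via {0↦4, 1↦2, 2↦3, 3↦5}  →  V:6 E:7  edges: 1-q->0 1-p->1 2-q->3 3-q->4 4-p->3 4-q->3 5-p->2
3. fire R3 via {0↦4, 1↦2, 2↦5, 3↦3}  →  V:6 E:4  edges: 1-q->0 1-p->1 2-q->3 5-p->2
normal form: no rule applies after step 3
NF nodes: {0:C, 1:A, 2:B, 3:B, 4:B, 5:B}

Answer: 6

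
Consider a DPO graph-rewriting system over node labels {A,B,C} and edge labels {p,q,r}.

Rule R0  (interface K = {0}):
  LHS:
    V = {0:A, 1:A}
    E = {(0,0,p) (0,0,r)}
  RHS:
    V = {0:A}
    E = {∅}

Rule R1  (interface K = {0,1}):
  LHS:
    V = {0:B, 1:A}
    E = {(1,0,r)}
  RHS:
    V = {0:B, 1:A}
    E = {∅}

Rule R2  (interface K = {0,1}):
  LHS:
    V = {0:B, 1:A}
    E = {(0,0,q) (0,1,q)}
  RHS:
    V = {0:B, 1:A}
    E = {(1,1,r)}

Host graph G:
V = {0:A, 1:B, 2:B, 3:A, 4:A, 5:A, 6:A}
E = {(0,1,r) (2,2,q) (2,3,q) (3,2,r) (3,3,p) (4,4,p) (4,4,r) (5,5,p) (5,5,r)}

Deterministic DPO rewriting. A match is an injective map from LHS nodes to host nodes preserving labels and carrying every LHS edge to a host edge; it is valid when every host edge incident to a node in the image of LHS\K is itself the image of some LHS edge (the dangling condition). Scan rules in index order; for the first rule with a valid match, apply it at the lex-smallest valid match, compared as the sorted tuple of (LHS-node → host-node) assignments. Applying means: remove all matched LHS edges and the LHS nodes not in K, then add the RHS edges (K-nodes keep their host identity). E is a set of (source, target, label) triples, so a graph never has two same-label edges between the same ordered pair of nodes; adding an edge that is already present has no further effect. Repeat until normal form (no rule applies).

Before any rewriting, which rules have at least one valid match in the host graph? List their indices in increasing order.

R0: 2 valid matches — {0↦4, 1↦6}, {0↦5, 1↦6}
R1: 2 valid matches — {0↦1, 1↦0}, {0↦2, 1↦3}
R2: 1 valid match — {0↦2, 1↦3}

Answer: [R0,R1,R2]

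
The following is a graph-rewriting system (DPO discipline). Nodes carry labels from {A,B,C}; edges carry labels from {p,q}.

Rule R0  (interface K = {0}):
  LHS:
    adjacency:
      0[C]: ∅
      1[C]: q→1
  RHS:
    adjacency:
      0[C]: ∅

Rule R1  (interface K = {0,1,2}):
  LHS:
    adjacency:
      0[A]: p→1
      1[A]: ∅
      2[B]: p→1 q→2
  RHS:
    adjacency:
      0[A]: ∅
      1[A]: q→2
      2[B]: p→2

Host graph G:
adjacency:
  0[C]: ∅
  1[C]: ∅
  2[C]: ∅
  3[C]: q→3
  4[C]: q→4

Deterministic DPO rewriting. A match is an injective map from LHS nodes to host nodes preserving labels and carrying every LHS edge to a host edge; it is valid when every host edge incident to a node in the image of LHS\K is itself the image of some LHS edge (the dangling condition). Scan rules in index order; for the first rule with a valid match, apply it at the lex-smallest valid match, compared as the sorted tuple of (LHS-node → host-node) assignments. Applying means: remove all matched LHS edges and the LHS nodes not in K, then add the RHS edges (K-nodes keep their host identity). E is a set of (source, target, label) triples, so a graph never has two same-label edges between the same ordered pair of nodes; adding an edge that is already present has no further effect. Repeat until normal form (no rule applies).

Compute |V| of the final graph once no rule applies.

[0] host  ⇒  5 nodes, 2 edges  {3-q->3 4-q->4}
[1] R0 @ {0↦0, 1↦3}  ⇒  4 nodes, 1 edges  {4-q->4}
[2] R0 @ {0↦0, 1↦4}  ⇒  3 nodes, 0 edges  {∅}
final graph: no rule applies after step 2
NF nodes: {0:C, 1:C, 2:C}

Answer: 3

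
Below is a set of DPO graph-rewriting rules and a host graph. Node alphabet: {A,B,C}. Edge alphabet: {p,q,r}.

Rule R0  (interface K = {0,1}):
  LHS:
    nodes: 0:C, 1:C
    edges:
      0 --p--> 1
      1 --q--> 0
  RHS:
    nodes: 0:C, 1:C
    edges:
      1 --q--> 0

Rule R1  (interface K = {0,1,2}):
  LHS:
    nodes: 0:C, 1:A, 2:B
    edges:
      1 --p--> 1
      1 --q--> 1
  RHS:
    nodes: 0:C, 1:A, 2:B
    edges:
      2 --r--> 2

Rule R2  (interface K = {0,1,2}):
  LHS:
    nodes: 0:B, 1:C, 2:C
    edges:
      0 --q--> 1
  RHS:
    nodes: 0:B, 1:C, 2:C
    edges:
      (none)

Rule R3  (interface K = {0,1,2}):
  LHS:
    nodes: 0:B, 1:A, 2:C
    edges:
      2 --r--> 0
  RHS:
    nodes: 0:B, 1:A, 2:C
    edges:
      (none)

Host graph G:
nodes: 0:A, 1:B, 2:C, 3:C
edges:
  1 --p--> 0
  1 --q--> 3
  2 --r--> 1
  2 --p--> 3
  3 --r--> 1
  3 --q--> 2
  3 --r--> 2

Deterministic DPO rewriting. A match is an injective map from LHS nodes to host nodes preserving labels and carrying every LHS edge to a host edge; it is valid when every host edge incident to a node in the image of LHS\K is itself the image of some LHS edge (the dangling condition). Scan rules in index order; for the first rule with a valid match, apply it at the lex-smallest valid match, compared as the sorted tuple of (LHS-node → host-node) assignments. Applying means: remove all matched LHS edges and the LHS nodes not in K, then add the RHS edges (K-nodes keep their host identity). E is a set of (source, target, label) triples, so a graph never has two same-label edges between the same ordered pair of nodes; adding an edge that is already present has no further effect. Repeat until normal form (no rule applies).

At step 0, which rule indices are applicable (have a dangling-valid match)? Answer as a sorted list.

Answer: [R0,R2,R3]

Derivation:
R0: 1 valid match — {0↦2, 1↦3}
R1: no valid match — LHS pattern not found
R2: 1 valid match — {0↦1, 1↦3, 2↦2}
R3: 2 valid matches — {0↦1, 1↦0, 2↦2}, {0↦1, 1↦0, 2↦3}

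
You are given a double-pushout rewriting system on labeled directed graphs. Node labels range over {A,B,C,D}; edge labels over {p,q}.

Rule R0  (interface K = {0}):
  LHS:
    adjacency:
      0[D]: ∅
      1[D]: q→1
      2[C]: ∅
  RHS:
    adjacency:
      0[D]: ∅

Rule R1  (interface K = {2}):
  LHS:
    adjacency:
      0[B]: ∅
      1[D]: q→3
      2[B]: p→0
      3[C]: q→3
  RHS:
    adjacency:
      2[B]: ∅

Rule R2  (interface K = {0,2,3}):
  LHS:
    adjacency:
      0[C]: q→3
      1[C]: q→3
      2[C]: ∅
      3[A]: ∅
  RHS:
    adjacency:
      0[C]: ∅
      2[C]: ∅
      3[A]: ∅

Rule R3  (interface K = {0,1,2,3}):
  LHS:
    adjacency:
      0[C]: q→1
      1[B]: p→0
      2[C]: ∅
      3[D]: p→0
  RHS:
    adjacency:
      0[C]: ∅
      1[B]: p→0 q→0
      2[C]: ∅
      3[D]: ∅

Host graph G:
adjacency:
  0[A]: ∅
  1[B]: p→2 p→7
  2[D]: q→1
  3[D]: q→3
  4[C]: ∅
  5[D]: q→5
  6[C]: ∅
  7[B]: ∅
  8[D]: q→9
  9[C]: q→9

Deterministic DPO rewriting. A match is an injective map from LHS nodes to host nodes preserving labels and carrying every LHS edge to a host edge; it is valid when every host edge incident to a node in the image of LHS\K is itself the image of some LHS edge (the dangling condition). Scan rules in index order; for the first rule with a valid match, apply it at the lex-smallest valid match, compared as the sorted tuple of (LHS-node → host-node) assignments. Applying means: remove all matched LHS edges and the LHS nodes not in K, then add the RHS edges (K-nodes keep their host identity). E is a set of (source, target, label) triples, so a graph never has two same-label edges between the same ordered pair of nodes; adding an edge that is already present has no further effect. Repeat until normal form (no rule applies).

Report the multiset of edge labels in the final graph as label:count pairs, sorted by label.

Answer: p:1 q:1

Rewrite trace:
start.  V:10 E:7  edges: 1-p->2 1-p->7 2-q->1 3-q->3 5-q->5 8-q->9 9-q->9
1. fire R0 via {0↦2, 1↦3, 2↦4}  →  V:8 E:6  edges: 1-p->2 1-p->7 2-q->1 5-q->5 8-q->9 9-q->9
2. fire R0 via {0↦2, 1↦5, 2↦6}  →  V:6 E:5  edges: 1-p->2 1-p->7 2-q->1 8-q->9 9-q->9
3. fire R1 via {0↦7, 1↦8, 2↦1, 3↦9}  →  V:3 E:2  edges: 1-p->2 2-q->1
final graph: no rule applies after step 3
NF edges: [(1, 2, 'p'), (2, 1, 'q')]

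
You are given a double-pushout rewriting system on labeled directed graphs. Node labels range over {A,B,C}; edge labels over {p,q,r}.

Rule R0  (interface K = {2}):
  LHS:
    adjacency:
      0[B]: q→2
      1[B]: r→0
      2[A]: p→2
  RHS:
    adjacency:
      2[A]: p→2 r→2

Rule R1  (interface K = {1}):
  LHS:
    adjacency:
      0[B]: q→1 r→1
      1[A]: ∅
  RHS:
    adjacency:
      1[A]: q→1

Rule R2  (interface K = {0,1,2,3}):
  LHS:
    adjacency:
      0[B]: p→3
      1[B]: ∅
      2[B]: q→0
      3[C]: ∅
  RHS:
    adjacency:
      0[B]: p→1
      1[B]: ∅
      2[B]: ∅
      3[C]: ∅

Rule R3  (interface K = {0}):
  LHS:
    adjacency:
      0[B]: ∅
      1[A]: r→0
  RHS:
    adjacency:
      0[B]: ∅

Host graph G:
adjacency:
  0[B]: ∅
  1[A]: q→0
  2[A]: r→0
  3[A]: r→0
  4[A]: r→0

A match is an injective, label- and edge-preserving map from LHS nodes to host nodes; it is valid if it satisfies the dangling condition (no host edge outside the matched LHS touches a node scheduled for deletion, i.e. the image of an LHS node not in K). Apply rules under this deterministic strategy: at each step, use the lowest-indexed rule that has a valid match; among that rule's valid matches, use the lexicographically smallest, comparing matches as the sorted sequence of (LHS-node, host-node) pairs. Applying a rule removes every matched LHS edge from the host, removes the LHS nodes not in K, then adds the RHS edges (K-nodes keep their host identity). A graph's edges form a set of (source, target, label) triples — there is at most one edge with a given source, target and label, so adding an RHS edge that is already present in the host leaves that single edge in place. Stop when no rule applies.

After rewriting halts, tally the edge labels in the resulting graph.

start.  V:5 E:4  edges: 1-q->0 2-r->0 3-r->0 4-r->0
1. fire R3 via {0↦0, 1↦2}  →  V:4 E:3  edges: 1-q->0 3-r->0 4-r->0
2. fire R3 via {0↦0, 1↦3}  →  V:3 E:2  edges: 1-q->0 4-r->0
3. fire R3 via {0↦0, 1↦4}  →  V:2 E:1  edges: 1-q->0
normal form: no rule applies after step 3
NF edges: [(1, 0, 'q')]

Answer: q:1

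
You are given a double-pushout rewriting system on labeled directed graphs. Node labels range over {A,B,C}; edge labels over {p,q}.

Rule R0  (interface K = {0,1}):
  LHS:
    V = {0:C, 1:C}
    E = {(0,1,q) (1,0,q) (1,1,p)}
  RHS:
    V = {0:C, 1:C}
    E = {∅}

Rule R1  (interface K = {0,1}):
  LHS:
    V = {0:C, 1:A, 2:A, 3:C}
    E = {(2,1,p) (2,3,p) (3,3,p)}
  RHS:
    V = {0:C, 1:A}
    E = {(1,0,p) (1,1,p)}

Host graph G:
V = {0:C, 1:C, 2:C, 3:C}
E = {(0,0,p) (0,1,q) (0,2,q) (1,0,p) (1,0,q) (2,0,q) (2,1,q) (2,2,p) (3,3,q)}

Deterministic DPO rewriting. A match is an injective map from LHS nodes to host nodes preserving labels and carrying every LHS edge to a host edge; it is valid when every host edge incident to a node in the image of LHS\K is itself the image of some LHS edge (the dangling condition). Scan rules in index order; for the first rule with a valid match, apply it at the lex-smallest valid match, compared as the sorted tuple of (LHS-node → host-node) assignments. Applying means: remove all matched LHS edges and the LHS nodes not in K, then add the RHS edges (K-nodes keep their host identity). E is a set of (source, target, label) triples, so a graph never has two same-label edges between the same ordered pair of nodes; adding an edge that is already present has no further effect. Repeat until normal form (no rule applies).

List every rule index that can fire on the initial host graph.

R0: 3 valid matches — {0↦0, 1↦2}, {0↦1, 1↦0}, {0↦2, 1↦0}
R1: no valid match — LHS pattern not found

Answer: [R0]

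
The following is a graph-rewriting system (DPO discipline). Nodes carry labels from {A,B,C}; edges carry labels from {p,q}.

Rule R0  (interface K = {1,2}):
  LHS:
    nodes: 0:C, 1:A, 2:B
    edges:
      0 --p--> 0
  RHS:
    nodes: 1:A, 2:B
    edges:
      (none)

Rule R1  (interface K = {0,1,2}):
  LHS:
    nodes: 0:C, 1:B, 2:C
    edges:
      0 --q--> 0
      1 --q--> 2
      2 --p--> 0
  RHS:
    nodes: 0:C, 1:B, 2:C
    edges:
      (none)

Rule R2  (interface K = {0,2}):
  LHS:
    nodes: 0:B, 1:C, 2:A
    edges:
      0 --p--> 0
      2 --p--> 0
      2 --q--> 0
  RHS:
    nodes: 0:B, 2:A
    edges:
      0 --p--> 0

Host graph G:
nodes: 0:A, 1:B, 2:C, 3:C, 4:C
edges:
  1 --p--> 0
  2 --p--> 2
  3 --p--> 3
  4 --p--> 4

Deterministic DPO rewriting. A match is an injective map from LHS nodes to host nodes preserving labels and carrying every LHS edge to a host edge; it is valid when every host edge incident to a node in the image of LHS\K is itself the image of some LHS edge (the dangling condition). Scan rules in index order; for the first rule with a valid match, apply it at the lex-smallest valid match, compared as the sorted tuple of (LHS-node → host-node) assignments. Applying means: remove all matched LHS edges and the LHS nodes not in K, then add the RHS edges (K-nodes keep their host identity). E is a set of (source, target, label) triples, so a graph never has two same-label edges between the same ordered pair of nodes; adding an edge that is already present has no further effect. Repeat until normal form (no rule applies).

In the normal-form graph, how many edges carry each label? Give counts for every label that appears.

Answer: p:1

Derivation:
[0] host  ⇒  5 nodes, 4 edges  {1-p->0 2-p->2 3-p->3 4-p->4}
[1] R0 @ {0↦2, 1↦0, 2↦1}  ⇒  4 nodes, 3 edges  {1-p->0 3-p->3 4-p->4}
[2] R0 @ {0↦3, 1↦0, 2↦1}  ⇒  3 nodes, 2 edges  {1-p->0 4-p->4}
[3] R0 @ {0↦4, 1↦0, 2↦1}  ⇒  2 nodes, 1 edges  {1-p->0}
halt: no rule applies after step 3
NF edges: [(1, 0, 'p')]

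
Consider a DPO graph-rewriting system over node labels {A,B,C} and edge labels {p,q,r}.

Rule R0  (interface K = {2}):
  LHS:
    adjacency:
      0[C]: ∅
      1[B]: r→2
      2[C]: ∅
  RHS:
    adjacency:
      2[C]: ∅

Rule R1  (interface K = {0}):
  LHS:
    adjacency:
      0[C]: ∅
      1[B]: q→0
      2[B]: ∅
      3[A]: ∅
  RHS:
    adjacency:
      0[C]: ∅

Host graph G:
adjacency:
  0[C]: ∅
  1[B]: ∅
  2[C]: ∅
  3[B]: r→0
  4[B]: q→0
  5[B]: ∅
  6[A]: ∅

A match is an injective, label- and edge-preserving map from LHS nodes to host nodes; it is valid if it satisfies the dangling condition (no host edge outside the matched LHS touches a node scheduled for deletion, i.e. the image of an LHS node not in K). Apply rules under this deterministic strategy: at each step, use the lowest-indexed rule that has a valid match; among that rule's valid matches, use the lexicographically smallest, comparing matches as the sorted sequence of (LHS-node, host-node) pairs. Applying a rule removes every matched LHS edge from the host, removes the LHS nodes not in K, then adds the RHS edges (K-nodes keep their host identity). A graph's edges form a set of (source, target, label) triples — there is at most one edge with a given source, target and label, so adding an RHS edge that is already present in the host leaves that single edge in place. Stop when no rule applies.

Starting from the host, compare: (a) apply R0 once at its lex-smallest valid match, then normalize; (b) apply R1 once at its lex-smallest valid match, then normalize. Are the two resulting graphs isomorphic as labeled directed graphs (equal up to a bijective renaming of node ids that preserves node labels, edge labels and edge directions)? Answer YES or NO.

branch R0-first: apply at {0↦2, 1↦3, 2↦0} → |E|=1, then 1 more step(s) → NF |V|=2 |E|=0 V={0:C, 5:B} E=∅
branch R1-first: apply at {0↦0, 1↦4, 2↦1, 3↦6} → |E|=1, then 1 more step(s) → NF |V|=2 |E|=0 V={0:C, 5:B} E=∅
graphs isomorphic (equal up to label-preserving node renaming)

Answer: YES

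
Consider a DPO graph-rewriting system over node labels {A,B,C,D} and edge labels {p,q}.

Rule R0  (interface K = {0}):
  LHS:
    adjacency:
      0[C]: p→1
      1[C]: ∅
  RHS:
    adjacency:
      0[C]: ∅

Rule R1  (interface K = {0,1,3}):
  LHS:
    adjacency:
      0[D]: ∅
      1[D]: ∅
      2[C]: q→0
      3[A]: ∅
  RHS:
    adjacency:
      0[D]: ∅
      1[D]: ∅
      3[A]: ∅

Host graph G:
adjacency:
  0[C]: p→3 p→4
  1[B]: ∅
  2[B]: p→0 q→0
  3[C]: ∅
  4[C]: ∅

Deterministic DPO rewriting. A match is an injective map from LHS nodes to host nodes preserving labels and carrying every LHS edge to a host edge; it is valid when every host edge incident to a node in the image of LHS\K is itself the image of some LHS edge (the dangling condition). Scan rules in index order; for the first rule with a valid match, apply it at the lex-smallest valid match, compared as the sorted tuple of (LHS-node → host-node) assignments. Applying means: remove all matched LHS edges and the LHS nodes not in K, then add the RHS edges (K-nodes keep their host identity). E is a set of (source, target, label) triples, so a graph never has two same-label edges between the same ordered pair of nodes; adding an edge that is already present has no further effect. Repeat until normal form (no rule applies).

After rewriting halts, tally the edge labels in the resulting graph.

start.  V:5 E:4  edges: 0-p->3 0-p->4 2-p->0 2-q->0
1. fire R0 via {0↦0, 1↦3}  →  V:4 E:3  edges: 0-p->4 2-p->0 2-q->0
2. fire R0 via {0↦0, 1↦4}  →  V:3 E:2  edges: 2-p->0 2-q->0
final graph: no rule applies after step 2
NF edges: [(2, 0, 'p'), (2, 0, 'q')]

Answer: p:1 q:1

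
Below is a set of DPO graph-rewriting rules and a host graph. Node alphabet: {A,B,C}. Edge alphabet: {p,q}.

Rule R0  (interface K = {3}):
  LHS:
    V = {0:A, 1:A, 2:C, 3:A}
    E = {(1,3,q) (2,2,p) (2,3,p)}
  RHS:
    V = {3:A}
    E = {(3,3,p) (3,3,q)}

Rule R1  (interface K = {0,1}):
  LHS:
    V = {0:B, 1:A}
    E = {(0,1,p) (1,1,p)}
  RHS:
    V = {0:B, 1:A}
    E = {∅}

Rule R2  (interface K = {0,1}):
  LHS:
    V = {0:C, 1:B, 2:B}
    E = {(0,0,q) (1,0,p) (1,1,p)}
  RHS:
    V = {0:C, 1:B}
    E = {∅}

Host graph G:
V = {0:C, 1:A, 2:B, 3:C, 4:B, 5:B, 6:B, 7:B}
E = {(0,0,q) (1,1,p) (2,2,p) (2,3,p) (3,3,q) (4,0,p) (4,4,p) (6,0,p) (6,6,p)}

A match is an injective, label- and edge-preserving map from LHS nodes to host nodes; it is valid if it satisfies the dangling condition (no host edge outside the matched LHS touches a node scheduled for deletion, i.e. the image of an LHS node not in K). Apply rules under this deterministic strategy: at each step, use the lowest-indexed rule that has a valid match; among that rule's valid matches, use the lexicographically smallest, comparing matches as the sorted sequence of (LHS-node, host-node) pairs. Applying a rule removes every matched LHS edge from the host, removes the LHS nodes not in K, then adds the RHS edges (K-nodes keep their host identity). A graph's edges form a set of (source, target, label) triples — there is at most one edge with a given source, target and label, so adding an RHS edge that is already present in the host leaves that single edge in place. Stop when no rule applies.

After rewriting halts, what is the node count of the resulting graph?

Answer: 6

Derivation:
start.  V:8 E:9  edges: 0-q->0 1-p->1 2-p->2 2-p->3 3-q->3 4-p->0 4-p->4 6-p->0 6-p->6
1. fire R2 via {0↦0, 1↦4, 2↦5}  →  V:7 E:6  edges: 1-p->1 2-p->2 2-p->3 3-q->3 6-p->0 6-p->6
2. fire R2 via {0↦3, 1↦2, 2↦4}  →  V:6 E:3  edges: 1-p->1 6-p->0 6-p->6
normal form: no rule applies after step 2
NF nodes: {0:C, 1:A, 2:B, 3:C, 6:B, 7:B}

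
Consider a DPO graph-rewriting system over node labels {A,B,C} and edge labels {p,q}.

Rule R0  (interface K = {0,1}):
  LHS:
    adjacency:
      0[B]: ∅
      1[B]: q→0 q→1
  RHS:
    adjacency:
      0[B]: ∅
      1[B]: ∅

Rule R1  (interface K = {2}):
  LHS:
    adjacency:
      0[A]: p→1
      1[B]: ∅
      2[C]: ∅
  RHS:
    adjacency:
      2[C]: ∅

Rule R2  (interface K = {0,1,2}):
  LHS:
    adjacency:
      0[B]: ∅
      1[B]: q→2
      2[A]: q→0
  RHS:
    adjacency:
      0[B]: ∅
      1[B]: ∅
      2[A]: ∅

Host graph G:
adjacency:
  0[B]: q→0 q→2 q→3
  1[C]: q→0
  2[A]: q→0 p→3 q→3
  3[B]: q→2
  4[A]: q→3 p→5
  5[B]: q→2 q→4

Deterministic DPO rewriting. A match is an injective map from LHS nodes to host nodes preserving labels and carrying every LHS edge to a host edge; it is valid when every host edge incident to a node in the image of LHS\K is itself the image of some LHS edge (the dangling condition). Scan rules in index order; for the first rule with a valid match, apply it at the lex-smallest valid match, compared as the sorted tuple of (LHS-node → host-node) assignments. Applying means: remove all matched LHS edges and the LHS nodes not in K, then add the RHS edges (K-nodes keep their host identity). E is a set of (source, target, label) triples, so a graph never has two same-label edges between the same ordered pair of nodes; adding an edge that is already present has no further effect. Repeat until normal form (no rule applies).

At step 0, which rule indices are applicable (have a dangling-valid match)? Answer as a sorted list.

Answer: [R0,R2]

Steps:
R0: 1 valid match — {0↦3, 1↦0}
R1: no valid match — 2 raw matches, all fail dangling condition
R2: 5 valid matches — {0↦0, 1↦3, 2↦2}, {0↦0, 1↦5, 2↦2}, {0↦3, 1↦0, 2↦2} (+2 more)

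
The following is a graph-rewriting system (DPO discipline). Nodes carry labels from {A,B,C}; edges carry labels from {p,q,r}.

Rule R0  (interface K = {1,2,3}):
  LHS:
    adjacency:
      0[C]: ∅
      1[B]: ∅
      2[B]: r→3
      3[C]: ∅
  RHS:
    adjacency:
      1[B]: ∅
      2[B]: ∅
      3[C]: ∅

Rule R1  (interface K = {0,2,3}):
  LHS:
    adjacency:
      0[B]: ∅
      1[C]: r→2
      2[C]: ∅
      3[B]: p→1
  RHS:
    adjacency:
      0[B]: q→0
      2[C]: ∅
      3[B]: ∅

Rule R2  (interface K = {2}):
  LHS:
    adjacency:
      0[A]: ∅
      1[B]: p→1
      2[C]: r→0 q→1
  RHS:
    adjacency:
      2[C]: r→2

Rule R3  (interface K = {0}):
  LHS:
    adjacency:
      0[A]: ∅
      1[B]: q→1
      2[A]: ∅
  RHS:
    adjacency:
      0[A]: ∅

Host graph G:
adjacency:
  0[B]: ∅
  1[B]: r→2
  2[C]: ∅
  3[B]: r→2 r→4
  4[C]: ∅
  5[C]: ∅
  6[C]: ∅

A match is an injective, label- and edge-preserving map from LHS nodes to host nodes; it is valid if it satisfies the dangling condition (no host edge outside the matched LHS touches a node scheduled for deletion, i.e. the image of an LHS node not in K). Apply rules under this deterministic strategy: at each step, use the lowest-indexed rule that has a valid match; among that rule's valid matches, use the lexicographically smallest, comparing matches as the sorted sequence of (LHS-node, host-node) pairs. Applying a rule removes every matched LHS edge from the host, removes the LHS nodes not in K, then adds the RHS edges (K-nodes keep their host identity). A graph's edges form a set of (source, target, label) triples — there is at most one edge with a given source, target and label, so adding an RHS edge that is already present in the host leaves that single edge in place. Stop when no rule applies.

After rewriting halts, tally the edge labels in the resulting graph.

Answer: (no edges)

Rewrite trace:
start.  V:7 E:3  edges: 1-r->2 3-r->2 3-r->4
1. fire R0 via {0↦5, 1↦0, 2↦1, 3↦2}  →  V:6 E:2  edges: 3-r->2 3-r->4
2. fire R0 via {0↦6, 1↦0, 2↦3, 3↦2}  →  V:5 E:1  edges: 3-r->4
3. fire R0 via {0↦2, 1↦0, 2↦3, 3↦4}  →  V:4 E:0  edges: ∅
halt: no rule applies after step 3
NF edges: []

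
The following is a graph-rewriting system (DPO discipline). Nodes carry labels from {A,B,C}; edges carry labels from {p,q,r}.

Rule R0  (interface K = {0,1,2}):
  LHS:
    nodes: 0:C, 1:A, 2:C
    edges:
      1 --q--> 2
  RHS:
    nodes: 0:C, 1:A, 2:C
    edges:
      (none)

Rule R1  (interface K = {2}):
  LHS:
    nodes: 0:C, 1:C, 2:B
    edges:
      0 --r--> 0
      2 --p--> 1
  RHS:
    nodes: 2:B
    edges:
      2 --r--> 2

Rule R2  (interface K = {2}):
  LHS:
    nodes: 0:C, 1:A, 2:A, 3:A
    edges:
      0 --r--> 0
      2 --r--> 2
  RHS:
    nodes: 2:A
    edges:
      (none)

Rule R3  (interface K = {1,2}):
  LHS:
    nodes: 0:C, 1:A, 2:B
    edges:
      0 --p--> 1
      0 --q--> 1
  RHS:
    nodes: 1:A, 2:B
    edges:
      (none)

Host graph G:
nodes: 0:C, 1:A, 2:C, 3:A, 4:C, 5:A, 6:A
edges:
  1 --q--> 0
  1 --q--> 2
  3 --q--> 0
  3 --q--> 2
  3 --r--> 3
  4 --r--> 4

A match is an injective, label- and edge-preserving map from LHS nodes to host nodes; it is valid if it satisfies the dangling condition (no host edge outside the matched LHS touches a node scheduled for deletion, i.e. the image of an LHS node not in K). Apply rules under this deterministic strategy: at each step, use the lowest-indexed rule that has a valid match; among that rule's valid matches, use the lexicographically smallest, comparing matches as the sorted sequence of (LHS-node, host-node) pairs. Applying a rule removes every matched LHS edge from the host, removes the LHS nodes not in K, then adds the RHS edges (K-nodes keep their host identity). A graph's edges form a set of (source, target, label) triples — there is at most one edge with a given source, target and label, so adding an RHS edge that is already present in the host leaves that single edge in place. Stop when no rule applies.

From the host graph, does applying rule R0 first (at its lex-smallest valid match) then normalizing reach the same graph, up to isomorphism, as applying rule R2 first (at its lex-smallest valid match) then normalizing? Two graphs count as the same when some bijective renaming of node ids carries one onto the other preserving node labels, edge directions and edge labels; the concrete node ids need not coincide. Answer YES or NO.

branch R0-first: apply at {0↦0, 1↦1, 2↦2} → |E|=5, then 4 more step(s) → NF |V|=4 |E|=0 V={0:C, 2:C, 3:A, 6:A} E=∅
branch R2-first: apply at {0↦4, 1↦5, 2↦3, 3↦6} → |E|=4, then 4 more step(s) → NF |V|=4 |E|=0 V={0:C, 1:A, 2:C, 3:A} E=∅
graphs isomorphic (equal up to label-preserving node renaming)

Answer: YES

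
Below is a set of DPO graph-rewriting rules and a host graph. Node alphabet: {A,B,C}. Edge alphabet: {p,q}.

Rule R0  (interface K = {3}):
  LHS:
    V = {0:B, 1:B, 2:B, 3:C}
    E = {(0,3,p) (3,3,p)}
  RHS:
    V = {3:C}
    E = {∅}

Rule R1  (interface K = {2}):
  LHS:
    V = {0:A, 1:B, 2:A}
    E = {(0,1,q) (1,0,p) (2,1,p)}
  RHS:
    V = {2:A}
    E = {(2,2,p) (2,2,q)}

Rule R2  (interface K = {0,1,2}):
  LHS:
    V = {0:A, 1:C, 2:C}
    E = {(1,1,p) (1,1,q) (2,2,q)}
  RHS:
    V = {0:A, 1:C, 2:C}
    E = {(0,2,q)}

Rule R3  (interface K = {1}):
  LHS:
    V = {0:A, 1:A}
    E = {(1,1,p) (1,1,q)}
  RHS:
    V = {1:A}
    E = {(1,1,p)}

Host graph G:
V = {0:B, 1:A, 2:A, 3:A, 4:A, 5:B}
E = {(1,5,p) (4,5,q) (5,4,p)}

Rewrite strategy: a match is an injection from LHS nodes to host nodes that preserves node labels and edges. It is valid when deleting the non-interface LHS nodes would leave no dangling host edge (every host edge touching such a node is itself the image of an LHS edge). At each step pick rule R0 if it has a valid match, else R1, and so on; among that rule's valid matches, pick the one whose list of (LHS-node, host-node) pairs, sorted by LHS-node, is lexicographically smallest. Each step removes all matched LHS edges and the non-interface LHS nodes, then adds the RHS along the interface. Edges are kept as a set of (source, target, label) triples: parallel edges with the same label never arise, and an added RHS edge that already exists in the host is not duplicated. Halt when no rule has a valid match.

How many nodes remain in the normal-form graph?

Answer: 3

Derivation:
start.  V:6 E:3  edges: 1-p->5 4-q->5 5-p->4
1. fire R1 via {0↦4, 1↦5, 2↦1}  →  V:4 E:2  edges: 1-p->1 1-q->1
2. fire R3 via {0↦2, 1↦1}  →  V:3 E:1  edges: 1-p->1
final graph: no rule applies after step 2
NF nodes: {0:B, 1:A, 3:A}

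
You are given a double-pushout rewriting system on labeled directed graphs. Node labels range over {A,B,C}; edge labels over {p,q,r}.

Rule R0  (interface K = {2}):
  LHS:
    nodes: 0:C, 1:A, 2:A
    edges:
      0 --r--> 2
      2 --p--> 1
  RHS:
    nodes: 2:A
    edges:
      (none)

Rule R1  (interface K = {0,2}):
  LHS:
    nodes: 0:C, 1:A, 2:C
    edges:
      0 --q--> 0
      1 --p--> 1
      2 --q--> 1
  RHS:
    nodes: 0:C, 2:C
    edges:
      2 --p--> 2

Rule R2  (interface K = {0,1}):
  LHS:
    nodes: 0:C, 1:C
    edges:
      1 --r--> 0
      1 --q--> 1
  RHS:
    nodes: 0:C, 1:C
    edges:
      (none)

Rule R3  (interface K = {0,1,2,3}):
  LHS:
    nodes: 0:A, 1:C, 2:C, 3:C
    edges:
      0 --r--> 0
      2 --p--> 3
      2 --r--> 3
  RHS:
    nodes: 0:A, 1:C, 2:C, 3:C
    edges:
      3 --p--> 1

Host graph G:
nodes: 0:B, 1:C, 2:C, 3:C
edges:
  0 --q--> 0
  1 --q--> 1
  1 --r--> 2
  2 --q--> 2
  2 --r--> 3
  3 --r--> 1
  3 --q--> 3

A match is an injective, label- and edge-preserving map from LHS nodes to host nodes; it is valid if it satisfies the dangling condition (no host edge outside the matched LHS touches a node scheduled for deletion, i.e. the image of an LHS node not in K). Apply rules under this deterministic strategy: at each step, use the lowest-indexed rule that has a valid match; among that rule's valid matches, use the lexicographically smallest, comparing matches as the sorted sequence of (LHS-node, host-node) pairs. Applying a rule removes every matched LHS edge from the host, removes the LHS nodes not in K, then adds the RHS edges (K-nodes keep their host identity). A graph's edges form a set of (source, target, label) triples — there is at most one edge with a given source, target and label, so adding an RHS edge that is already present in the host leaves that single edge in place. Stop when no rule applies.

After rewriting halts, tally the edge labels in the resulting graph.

initial: |V|=4 |E|=7  E = 0-q->0 1-q->1 1-r->2 2-q->2 2-r->3 3-r->1 3-q->3
step 1: apply R2 at {0↦1, 1↦3}  → |V|=4 |E|=5  E = 0-q->0 1-q->1 1-r->2 2-q->2 2-r->3
step 2: apply R2 at {0↦2, 1↦1}  → |V|=4 |E|=3  E = 0-q->0 2-q->2 2-r->3
step 3: apply R2 at {0↦3, 1↦2}  → |V|=4 |E|=1  E = 0-q->0
final graph: no rule applies after step 3
NF edges: [(0, 0, 'q')]

Answer: q:1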